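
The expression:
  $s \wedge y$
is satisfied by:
  {s: True, y: True}


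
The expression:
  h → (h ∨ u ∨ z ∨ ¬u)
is always true.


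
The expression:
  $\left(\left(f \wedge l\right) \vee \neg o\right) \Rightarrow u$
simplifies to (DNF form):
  $u \vee \left(o \wedge \neg f\right) \vee \left(o \wedge \neg l\right)$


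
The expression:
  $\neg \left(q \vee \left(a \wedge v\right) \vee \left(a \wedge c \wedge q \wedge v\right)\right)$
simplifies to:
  $\neg q \wedge \left(\neg a \vee \neg v\right)$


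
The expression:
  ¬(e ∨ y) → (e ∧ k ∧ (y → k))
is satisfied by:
  {y: True, e: True}
  {y: True, e: False}
  {e: True, y: False}


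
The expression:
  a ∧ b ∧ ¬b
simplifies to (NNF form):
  False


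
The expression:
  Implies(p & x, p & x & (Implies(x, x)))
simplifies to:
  True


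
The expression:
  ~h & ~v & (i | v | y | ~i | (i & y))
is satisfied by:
  {v: False, h: False}


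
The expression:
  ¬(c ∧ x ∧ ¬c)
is always true.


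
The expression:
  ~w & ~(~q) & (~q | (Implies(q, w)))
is never true.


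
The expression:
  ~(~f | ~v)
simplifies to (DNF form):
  f & v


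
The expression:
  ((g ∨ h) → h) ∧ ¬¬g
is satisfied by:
  {h: True, g: True}


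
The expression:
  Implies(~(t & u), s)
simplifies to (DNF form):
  s | (t & u)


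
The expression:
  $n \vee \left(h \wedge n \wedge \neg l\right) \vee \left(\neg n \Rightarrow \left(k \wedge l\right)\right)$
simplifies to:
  $n \vee \left(k \wedge l\right)$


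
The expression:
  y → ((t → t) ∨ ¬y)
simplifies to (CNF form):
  True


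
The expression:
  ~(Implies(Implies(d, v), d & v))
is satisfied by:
  {d: False}


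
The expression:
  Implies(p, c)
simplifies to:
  c | ~p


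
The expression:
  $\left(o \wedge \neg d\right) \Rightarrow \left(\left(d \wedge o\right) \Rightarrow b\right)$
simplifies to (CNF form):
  $\text{True}$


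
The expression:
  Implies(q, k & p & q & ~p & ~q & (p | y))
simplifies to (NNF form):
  ~q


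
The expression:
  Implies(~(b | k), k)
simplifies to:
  b | k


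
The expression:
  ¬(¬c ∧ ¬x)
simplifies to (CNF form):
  c ∨ x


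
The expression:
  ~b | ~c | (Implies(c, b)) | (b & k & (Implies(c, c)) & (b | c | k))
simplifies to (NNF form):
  True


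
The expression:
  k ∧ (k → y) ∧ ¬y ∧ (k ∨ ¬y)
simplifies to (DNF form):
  False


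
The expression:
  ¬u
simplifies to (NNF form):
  ¬u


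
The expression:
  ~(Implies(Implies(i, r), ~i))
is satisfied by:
  {r: True, i: True}


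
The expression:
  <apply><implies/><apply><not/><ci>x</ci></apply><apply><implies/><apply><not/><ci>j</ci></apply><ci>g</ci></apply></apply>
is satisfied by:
  {x: True, g: True, j: True}
  {x: True, g: True, j: False}
  {x: True, j: True, g: False}
  {x: True, j: False, g: False}
  {g: True, j: True, x: False}
  {g: True, j: False, x: False}
  {j: True, g: False, x: False}


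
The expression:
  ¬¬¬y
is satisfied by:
  {y: False}


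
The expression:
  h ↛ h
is never true.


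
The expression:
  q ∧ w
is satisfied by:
  {w: True, q: True}


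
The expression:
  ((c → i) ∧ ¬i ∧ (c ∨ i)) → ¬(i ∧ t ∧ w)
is always true.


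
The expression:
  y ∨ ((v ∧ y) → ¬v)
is always true.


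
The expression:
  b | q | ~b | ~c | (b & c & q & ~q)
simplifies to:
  True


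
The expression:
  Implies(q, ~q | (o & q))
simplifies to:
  o | ~q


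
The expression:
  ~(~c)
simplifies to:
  c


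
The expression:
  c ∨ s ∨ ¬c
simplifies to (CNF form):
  True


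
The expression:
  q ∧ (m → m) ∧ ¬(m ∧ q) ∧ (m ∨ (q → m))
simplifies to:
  False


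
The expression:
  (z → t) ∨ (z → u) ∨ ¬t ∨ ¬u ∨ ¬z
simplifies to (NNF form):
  True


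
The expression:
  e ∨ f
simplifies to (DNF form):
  e ∨ f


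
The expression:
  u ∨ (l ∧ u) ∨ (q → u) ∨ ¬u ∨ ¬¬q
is always true.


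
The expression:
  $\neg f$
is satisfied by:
  {f: False}


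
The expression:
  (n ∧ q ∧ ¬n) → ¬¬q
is always true.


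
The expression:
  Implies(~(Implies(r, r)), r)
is always true.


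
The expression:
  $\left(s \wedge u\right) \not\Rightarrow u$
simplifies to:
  $\text{False}$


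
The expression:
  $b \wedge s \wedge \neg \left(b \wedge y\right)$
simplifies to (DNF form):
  $b \wedge s \wedge \neg y$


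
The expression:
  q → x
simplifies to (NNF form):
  x ∨ ¬q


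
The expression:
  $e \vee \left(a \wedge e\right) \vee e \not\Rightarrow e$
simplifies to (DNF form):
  $e$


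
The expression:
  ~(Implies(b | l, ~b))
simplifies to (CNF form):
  b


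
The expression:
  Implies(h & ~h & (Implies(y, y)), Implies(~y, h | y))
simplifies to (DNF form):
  True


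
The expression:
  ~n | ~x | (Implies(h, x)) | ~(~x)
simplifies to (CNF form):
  True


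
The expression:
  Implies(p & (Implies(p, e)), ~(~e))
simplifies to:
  True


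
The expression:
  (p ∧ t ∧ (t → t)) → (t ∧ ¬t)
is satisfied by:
  {p: False, t: False}
  {t: True, p: False}
  {p: True, t: False}


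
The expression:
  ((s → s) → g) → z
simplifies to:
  z ∨ ¬g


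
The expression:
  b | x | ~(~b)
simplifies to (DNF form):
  b | x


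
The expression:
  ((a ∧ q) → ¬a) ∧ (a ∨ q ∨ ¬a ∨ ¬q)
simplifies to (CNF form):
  ¬a ∨ ¬q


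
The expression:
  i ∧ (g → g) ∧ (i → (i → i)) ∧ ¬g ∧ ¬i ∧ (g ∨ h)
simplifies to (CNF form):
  False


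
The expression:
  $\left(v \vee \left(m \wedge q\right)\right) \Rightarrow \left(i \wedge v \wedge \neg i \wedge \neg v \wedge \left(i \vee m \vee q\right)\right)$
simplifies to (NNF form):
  $\neg v \wedge \left(\neg m \vee \neg q\right)$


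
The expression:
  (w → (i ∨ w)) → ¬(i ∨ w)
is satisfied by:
  {i: False, w: False}


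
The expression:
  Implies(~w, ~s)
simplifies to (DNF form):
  w | ~s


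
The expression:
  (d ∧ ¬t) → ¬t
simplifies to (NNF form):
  True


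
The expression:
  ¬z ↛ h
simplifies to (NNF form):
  h ∨ ¬z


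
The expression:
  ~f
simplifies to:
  ~f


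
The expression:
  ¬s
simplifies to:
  ¬s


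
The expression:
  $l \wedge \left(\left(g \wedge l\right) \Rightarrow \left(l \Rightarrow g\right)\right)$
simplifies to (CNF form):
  $l$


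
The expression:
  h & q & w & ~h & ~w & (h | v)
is never true.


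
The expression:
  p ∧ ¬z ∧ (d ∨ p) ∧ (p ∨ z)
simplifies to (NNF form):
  p ∧ ¬z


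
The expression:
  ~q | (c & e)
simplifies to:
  ~q | (c & e)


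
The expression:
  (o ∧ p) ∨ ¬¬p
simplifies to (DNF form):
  p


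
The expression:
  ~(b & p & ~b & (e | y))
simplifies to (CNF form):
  True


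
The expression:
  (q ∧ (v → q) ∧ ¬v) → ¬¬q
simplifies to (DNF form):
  True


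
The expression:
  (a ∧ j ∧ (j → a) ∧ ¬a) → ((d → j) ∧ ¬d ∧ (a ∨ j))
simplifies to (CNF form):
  True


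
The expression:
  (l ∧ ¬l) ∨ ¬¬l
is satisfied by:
  {l: True}


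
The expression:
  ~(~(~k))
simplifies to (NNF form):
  ~k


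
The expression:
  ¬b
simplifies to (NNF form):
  ¬b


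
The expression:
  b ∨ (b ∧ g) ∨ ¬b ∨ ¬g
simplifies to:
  True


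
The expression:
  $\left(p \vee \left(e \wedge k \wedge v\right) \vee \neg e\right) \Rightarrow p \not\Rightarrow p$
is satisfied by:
  {e: True, p: False, k: False, v: False}
  {v: True, e: True, p: False, k: False}
  {k: True, e: True, p: False, v: False}


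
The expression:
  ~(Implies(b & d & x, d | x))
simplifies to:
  False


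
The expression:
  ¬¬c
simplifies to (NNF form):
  c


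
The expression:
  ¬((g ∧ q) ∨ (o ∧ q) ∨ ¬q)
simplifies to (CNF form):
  q ∧ ¬g ∧ ¬o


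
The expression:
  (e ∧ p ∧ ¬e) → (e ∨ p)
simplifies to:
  True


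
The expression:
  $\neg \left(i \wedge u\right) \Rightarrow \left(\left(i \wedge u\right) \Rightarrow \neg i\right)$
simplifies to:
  $\text{True}$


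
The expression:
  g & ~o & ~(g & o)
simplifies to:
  g & ~o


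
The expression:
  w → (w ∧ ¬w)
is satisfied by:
  {w: False}


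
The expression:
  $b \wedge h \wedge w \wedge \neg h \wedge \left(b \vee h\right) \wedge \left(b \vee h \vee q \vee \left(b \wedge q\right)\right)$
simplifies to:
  $\text{False}$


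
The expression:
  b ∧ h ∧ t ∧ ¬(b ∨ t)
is never true.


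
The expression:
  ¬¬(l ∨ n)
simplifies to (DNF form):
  l ∨ n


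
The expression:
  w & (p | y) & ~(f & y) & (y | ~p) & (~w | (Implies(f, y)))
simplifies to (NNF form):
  w & y & ~f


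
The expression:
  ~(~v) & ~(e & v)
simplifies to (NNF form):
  v & ~e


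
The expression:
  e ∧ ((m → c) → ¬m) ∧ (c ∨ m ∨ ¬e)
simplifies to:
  e ∧ (c ∨ m) ∧ (¬c ∨ ¬m)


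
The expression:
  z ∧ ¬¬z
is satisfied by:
  {z: True}


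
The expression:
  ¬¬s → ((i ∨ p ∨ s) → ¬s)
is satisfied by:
  {s: False}


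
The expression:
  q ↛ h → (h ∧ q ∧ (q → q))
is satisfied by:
  {h: True, q: False}
  {q: False, h: False}
  {q: True, h: True}


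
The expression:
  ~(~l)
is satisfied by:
  {l: True}


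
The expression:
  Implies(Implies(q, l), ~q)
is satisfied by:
  {l: False, q: False}
  {q: True, l: False}
  {l: True, q: False}


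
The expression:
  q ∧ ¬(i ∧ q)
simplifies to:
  q ∧ ¬i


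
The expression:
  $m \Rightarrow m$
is always true.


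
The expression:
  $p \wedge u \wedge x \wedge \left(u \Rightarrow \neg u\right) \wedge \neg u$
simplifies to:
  $\text{False}$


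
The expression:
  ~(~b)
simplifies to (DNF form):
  b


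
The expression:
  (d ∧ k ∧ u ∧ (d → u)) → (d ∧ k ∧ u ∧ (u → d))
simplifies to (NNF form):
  True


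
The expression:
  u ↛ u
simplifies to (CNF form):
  False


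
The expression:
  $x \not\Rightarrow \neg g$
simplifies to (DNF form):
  $g \wedge x$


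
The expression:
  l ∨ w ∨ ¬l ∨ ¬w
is always true.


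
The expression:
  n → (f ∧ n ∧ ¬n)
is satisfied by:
  {n: False}


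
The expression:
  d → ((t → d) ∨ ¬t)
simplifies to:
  True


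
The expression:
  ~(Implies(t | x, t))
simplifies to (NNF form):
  x & ~t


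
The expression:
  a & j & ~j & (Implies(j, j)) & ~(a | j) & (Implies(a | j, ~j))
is never true.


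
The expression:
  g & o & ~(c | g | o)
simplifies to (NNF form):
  False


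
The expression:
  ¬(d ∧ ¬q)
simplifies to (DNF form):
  q ∨ ¬d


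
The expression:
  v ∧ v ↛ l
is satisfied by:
  {v: True, l: False}


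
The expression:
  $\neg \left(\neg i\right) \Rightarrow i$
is always true.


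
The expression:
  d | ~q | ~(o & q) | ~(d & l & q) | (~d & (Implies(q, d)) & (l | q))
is always true.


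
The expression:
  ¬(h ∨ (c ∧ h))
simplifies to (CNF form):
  ¬h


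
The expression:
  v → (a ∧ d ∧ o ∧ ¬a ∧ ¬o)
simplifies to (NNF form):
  ¬v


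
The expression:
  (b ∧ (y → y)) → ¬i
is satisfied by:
  {b: False, i: False}
  {i: True, b: False}
  {b: True, i: False}


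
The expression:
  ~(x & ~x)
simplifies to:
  True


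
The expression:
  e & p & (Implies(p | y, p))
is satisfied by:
  {p: True, e: True}


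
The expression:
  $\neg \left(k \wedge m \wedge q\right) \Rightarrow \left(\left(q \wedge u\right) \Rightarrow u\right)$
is always true.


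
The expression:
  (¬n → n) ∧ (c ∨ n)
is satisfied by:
  {n: True}


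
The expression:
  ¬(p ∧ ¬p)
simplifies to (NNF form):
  True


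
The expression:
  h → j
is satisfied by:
  {j: True, h: False}
  {h: False, j: False}
  {h: True, j: True}


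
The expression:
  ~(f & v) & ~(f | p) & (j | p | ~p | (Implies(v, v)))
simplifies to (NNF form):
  ~f & ~p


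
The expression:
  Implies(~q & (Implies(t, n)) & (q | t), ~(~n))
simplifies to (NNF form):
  True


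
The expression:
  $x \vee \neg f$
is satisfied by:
  {x: True, f: False}
  {f: False, x: False}
  {f: True, x: True}


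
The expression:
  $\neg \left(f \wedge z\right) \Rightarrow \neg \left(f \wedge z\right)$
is always true.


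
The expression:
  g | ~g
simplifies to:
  True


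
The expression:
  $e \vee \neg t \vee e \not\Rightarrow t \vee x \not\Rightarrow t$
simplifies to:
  $e \vee \neg t$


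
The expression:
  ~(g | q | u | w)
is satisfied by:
  {q: False, u: False, w: False, g: False}


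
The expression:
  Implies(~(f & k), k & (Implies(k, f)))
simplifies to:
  f & k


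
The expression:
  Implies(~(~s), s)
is always true.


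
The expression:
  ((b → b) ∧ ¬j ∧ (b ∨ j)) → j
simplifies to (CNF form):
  j ∨ ¬b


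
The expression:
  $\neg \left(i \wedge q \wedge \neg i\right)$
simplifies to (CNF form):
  $\text{True}$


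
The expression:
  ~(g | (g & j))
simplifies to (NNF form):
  ~g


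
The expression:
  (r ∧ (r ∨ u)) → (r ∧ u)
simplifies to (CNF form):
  u ∨ ¬r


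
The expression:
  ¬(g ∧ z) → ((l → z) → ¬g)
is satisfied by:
  {z: True, l: True, g: False}
  {z: True, g: False, l: False}
  {l: True, g: False, z: False}
  {l: False, g: False, z: False}
  {z: True, l: True, g: True}
  {z: True, g: True, l: False}
  {l: True, g: True, z: False}


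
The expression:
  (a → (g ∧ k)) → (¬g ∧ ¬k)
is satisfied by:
  {a: True, g: False, k: False}
  {g: False, k: False, a: False}
  {a: True, k: True, g: False}
  {a: True, g: True, k: False}


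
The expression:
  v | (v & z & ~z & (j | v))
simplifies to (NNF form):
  v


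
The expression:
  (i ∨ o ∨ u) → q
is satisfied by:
  {q: True, o: False, i: False, u: False}
  {q: True, u: True, o: False, i: False}
  {q: True, i: True, o: False, u: False}
  {q: True, u: True, i: True, o: False}
  {q: True, o: True, i: False, u: False}
  {q: True, u: True, o: True, i: False}
  {q: True, i: True, o: True, u: False}
  {q: True, u: True, i: True, o: True}
  {u: False, o: False, i: False, q: False}


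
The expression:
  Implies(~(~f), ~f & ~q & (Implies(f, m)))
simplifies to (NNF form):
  ~f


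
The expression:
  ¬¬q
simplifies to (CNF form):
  q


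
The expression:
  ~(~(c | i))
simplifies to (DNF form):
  c | i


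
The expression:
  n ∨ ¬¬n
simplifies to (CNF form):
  n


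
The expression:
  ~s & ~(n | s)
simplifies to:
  ~n & ~s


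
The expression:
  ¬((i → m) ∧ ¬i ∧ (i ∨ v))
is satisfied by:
  {i: True, v: False}
  {v: False, i: False}
  {v: True, i: True}


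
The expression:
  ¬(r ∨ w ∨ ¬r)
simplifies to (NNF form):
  False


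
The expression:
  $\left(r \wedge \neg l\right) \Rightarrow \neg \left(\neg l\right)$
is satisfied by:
  {l: True, r: False}
  {r: False, l: False}
  {r: True, l: True}


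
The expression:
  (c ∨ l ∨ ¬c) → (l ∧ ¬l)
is never true.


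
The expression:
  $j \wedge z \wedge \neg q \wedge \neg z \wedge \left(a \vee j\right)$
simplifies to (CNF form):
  $\text{False}$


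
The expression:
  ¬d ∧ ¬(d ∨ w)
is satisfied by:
  {d: False, w: False}


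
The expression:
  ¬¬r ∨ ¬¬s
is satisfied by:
  {r: True, s: True}
  {r: True, s: False}
  {s: True, r: False}


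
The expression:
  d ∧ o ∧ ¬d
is never true.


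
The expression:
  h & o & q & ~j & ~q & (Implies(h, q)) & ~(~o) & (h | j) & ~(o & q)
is never true.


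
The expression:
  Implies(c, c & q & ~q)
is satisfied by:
  {c: False}


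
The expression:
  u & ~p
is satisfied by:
  {u: True, p: False}


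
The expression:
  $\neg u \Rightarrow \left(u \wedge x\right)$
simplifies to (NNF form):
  $u$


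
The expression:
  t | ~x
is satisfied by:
  {t: True, x: False}
  {x: False, t: False}
  {x: True, t: True}


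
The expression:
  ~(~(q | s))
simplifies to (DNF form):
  q | s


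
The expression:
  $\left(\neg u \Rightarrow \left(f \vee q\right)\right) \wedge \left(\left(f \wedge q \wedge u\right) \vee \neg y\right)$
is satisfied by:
  {u: True, f: True, q: True, y: False}
  {u: True, f: True, q: False, y: False}
  {u: True, q: True, f: False, y: False}
  {u: True, q: False, f: False, y: False}
  {f: True, q: True, u: False, y: False}
  {f: True, q: False, u: False, y: False}
  {q: True, u: False, f: False, y: False}
  {y: True, u: True, f: True, q: True}


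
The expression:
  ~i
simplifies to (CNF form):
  ~i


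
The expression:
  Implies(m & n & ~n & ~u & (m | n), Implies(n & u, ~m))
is always true.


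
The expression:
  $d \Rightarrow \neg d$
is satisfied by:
  {d: False}


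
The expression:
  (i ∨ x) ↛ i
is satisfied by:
  {x: True, i: False}


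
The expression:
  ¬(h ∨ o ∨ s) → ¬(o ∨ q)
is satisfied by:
  {h: True, o: True, s: True, q: False}
  {h: True, o: True, s: False, q: False}
  {h: True, s: True, q: False, o: False}
  {h: True, s: False, q: False, o: False}
  {o: True, s: True, q: False, h: False}
  {o: True, s: False, q: False, h: False}
  {s: True, o: False, q: False, h: False}
  {s: False, o: False, q: False, h: False}
  {h: True, o: True, q: True, s: True}
  {h: True, o: True, q: True, s: False}
  {h: True, q: True, s: True, o: False}
  {h: True, q: True, s: False, o: False}
  {q: True, o: True, s: True, h: False}
  {q: True, o: True, s: False, h: False}
  {q: True, s: True, o: False, h: False}


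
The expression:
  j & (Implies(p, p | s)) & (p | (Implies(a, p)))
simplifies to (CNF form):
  j & (p | ~a)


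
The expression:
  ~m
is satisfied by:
  {m: False}


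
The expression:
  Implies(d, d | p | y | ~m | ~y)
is always true.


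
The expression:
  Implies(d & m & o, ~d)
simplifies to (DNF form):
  ~d | ~m | ~o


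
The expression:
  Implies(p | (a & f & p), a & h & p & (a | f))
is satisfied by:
  {a: True, h: True, p: False}
  {a: True, h: False, p: False}
  {h: True, a: False, p: False}
  {a: False, h: False, p: False}
  {a: True, p: True, h: True}


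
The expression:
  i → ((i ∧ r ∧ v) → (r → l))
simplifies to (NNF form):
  l ∨ ¬i ∨ ¬r ∨ ¬v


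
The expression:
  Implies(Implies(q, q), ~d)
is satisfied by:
  {d: False}


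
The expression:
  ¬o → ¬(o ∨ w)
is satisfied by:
  {o: True, w: False}
  {w: False, o: False}
  {w: True, o: True}


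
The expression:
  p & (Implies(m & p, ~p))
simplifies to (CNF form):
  p & ~m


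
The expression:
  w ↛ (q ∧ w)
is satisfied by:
  {w: True, q: False}


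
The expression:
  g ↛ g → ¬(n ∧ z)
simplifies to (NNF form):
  True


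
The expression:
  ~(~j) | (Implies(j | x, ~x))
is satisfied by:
  {j: True, x: False}
  {x: False, j: False}
  {x: True, j: True}


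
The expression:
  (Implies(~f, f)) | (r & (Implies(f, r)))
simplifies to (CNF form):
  f | r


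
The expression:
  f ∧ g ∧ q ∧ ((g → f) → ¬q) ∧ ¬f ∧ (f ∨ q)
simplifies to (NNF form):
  False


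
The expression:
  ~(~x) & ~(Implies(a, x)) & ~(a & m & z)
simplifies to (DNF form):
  False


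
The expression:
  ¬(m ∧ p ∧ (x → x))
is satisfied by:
  {p: False, m: False}
  {m: True, p: False}
  {p: True, m: False}


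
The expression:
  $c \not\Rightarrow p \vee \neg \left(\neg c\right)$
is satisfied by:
  {c: True}


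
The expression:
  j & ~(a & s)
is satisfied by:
  {j: True, s: False, a: False}
  {j: True, a: True, s: False}
  {j: True, s: True, a: False}


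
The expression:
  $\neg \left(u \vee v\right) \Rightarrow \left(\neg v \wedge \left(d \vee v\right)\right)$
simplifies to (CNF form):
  $d \vee u \vee v$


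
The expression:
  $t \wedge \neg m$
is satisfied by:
  {t: True, m: False}


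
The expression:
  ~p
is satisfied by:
  {p: False}


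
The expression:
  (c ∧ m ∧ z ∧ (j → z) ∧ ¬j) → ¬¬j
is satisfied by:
  {j: True, m: False, z: False, c: False}
  {j: False, m: False, z: False, c: False}
  {c: True, j: True, m: False, z: False}
  {c: True, j: False, m: False, z: False}
  {z: True, j: True, m: False, c: False}
  {z: True, j: False, m: False, c: False}
  {c: True, z: True, j: True, m: False}
  {c: True, z: True, j: False, m: False}
  {m: True, j: True, c: False, z: False}
  {m: True, j: False, c: False, z: False}
  {c: True, m: True, j: True, z: False}
  {c: True, m: True, j: False, z: False}
  {z: True, m: True, j: True, c: False}
  {z: True, m: True, j: False, c: False}
  {z: True, m: True, c: True, j: True}


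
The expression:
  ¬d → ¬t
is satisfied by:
  {d: True, t: False}
  {t: False, d: False}
  {t: True, d: True}


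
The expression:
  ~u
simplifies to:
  ~u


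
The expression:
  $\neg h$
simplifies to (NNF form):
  $\neg h$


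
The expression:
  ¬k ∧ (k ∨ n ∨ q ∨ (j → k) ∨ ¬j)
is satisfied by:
  {n: True, q: True, k: False, j: False}
  {n: True, q: False, k: False, j: False}
  {q: True, j: False, n: False, k: False}
  {j: False, q: False, n: False, k: False}
  {j: True, n: True, q: True, k: False}
  {j: True, n: True, q: False, k: False}
  {j: True, q: True, n: False, k: False}


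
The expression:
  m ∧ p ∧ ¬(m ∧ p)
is never true.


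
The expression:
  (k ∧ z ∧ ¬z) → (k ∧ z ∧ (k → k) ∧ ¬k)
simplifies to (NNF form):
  True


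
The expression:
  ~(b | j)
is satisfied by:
  {j: False, b: False}


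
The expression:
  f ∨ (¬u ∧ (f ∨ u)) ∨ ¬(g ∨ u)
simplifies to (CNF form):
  (f ∨ ¬g) ∧ (f ∨ ¬u)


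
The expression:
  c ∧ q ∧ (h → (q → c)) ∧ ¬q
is never true.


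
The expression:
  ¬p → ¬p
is always true.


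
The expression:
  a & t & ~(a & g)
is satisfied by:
  {t: True, a: True, g: False}


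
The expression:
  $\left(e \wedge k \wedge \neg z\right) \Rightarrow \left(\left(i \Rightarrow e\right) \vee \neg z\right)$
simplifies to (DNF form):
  $\text{True}$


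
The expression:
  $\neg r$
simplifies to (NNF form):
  $\neg r$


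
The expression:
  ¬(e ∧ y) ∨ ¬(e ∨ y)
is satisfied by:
  {e: False, y: False}
  {y: True, e: False}
  {e: True, y: False}


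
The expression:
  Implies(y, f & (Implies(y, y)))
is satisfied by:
  {f: True, y: False}
  {y: False, f: False}
  {y: True, f: True}


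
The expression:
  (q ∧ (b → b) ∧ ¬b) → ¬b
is always true.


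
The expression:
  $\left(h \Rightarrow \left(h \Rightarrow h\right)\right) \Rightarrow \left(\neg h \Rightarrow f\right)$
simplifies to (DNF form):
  $f \vee h$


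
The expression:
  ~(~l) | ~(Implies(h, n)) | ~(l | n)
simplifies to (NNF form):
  l | ~n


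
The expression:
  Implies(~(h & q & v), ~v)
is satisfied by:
  {h: True, q: True, v: False}
  {h: True, q: False, v: False}
  {q: True, h: False, v: False}
  {h: False, q: False, v: False}
  {h: True, v: True, q: True}


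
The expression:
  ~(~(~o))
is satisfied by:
  {o: False}


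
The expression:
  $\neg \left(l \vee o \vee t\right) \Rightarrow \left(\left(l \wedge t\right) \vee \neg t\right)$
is always true.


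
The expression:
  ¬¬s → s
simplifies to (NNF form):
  True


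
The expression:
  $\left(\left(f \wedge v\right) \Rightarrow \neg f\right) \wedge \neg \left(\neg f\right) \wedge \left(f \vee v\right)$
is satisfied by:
  {f: True, v: False}


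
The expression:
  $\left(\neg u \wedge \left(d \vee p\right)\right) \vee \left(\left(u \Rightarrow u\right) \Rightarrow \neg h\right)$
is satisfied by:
  {d: True, p: True, h: False, u: False}
  {d: True, p: False, h: False, u: False}
  {p: True, u: False, d: False, h: False}
  {u: False, p: False, d: False, h: False}
  {u: True, d: True, p: True, h: False}
  {u: True, d: True, p: False, h: False}
  {u: True, p: True, d: False, h: False}
  {u: True, p: False, d: False, h: False}
  {h: True, d: True, p: True, u: False}
  {h: True, d: True, p: False, u: False}
  {h: True, p: True, d: False, u: False}


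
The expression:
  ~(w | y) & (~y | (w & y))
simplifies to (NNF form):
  ~w & ~y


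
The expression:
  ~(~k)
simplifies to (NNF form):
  k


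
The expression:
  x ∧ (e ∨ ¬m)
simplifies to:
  x ∧ (e ∨ ¬m)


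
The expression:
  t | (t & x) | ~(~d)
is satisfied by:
  {d: True, t: True}
  {d: True, t: False}
  {t: True, d: False}


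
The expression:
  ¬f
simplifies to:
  ¬f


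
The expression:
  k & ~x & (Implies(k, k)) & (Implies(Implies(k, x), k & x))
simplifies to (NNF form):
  k & ~x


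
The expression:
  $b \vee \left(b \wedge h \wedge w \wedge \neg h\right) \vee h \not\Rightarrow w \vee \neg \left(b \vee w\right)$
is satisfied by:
  {b: True, w: False}
  {w: False, b: False}
  {w: True, b: True}


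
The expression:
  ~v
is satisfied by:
  {v: False}


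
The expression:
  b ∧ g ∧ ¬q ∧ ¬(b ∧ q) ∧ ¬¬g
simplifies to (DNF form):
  b ∧ g ∧ ¬q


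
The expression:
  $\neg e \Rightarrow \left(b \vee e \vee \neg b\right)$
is always true.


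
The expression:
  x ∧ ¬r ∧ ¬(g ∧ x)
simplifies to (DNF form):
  x ∧ ¬g ∧ ¬r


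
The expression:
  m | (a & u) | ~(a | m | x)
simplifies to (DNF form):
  m | (a & u) | (~a & ~x)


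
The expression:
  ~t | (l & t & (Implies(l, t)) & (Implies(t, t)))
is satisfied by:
  {l: True, t: False}
  {t: False, l: False}
  {t: True, l: True}


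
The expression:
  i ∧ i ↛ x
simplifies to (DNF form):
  i ∧ ¬x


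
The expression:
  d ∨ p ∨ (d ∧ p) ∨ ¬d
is always true.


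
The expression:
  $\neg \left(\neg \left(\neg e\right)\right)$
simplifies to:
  $\neg e$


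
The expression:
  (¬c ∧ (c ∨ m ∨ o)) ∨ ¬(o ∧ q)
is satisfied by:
  {o: False, c: False, q: False}
  {q: True, o: False, c: False}
  {c: True, o: False, q: False}
  {q: True, c: True, o: False}
  {o: True, q: False, c: False}
  {q: True, o: True, c: False}
  {c: True, o: True, q: False}


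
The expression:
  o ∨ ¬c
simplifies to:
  o ∨ ¬c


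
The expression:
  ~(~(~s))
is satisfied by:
  {s: False}


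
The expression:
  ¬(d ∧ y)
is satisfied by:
  {d: False, y: False}
  {y: True, d: False}
  {d: True, y: False}


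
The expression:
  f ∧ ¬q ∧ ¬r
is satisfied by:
  {f: True, q: False, r: False}


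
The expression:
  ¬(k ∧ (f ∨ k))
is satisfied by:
  {k: False}


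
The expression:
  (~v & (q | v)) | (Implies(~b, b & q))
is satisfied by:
  {b: True, q: True, v: False}
  {b: True, v: False, q: False}
  {b: True, q: True, v: True}
  {b: True, v: True, q: False}
  {q: True, v: False, b: False}


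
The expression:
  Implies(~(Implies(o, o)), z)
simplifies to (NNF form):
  True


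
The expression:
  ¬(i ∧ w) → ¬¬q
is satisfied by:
  {i: True, q: True, w: True}
  {i: True, q: True, w: False}
  {q: True, w: True, i: False}
  {q: True, w: False, i: False}
  {i: True, w: True, q: False}


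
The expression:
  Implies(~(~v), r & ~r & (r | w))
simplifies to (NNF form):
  ~v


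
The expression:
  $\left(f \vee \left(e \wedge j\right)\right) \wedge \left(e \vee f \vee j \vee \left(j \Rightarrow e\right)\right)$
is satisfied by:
  {j: True, f: True, e: True}
  {j: True, f: True, e: False}
  {f: True, e: True, j: False}
  {f: True, e: False, j: False}
  {j: True, e: True, f: False}


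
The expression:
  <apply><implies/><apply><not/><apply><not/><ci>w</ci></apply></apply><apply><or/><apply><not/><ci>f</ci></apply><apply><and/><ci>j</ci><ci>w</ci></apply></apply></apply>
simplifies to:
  <apply><or/><ci>j</ci><apply><not/><ci>f</ci></apply><apply><not/><ci>w</ci></apply></apply>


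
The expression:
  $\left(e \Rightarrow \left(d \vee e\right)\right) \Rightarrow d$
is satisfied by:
  {d: True}


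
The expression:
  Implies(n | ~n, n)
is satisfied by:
  {n: True}


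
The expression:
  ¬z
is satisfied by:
  {z: False}


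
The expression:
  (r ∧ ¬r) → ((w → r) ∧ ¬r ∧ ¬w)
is always true.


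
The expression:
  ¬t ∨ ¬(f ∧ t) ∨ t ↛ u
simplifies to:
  ¬f ∨ ¬t ∨ ¬u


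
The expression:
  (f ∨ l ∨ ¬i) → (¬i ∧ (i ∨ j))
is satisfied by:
  {j: True, f: False, i: False, l: False}
  {l: True, j: True, f: False, i: False}
  {j: True, f: True, l: False, i: False}
  {l: True, j: True, f: True, i: False}
  {i: True, j: True, l: False, f: False}
  {i: True, l: False, f: False, j: False}


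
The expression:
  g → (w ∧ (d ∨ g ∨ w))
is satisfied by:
  {w: True, g: False}
  {g: False, w: False}
  {g: True, w: True}


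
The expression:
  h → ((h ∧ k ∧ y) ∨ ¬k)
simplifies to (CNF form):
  y ∨ ¬h ∨ ¬k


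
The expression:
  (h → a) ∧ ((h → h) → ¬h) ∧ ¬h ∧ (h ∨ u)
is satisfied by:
  {u: True, h: False}


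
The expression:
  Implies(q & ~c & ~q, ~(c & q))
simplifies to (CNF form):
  True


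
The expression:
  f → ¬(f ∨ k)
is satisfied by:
  {f: False}


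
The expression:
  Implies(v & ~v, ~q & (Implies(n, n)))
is always true.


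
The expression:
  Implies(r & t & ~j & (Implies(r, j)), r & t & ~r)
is always true.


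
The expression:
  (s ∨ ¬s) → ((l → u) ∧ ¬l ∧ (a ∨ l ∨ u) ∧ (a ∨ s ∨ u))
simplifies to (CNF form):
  ¬l ∧ (a ∨ u)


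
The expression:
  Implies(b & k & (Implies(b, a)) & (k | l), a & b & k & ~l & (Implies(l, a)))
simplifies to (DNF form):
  ~a | ~b | ~k | ~l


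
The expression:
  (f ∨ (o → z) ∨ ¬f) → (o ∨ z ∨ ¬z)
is always true.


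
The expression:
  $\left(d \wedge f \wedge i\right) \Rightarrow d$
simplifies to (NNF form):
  $\text{True}$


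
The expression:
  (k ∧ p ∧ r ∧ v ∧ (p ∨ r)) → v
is always true.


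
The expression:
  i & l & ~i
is never true.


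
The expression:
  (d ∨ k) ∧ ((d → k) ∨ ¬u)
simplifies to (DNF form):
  k ∨ (d ∧ ¬u)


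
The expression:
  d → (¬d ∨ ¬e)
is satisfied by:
  {e: False, d: False}
  {d: True, e: False}
  {e: True, d: False}


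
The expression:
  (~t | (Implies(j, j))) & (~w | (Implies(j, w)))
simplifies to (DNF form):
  True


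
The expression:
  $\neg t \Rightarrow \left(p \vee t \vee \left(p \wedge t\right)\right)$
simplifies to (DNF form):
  $p \vee t$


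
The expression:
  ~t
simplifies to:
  ~t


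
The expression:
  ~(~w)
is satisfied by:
  {w: True}


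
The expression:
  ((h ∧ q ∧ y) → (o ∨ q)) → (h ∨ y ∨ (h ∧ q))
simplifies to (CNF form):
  h ∨ y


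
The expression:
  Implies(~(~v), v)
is always true.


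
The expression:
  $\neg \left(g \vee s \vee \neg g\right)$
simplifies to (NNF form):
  $\text{False}$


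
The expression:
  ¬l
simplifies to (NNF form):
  ¬l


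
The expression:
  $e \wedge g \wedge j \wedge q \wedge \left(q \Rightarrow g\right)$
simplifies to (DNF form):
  $e \wedge g \wedge j \wedge q$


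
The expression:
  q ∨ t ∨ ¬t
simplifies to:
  True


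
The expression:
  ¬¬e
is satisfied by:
  {e: True}


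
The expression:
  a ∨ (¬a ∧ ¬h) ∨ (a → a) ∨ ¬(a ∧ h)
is always true.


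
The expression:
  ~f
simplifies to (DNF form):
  ~f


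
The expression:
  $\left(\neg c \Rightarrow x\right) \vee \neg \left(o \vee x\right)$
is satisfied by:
  {x: True, c: True, o: False}
  {x: True, o: False, c: False}
  {c: True, o: False, x: False}
  {c: False, o: False, x: False}
  {x: True, c: True, o: True}
  {x: True, o: True, c: False}
  {c: True, o: True, x: False}


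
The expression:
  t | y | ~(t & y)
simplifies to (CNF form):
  True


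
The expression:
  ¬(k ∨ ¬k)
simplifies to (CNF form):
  False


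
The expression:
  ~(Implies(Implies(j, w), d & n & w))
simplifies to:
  (w & ~d) | (w & ~n) | (~j & ~w)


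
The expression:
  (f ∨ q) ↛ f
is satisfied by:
  {q: True, f: False}


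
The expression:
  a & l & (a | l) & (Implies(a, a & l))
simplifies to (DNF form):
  a & l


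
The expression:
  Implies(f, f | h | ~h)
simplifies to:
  True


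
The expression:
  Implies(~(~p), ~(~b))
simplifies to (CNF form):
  b | ~p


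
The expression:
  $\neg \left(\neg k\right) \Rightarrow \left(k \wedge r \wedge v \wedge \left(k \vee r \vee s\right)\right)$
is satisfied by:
  {v: True, r: True, k: False}
  {v: True, r: False, k: False}
  {r: True, v: False, k: False}
  {v: False, r: False, k: False}
  {v: True, k: True, r: True}


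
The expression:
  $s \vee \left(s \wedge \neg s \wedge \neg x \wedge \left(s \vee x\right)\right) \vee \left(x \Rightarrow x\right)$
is always true.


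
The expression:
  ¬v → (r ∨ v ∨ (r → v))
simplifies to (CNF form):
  True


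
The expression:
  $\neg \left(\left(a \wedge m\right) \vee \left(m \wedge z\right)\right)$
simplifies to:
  $\left(\neg a \wedge \neg z\right) \vee \neg m$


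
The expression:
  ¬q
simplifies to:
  ¬q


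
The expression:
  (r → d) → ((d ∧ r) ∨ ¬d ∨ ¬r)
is always true.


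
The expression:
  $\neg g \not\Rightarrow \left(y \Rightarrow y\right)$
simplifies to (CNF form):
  $\text{False}$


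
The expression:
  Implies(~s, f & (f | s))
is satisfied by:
  {s: True, f: True}
  {s: True, f: False}
  {f: True, s: False}


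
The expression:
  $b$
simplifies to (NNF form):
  $b$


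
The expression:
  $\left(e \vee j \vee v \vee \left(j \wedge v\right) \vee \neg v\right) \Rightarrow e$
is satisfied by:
  {e: True}


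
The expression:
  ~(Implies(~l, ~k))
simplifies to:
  k & ~l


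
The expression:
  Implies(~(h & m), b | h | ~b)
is always true.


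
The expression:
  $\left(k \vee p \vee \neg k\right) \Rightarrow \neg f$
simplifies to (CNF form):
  $\neg f$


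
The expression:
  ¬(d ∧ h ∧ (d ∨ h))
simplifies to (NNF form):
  ¬d ∨ ¬h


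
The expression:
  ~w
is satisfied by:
  {w: False}


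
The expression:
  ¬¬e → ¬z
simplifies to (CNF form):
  ¬e ∨ ¬z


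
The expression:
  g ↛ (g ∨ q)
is never true.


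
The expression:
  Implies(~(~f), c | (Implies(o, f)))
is always true.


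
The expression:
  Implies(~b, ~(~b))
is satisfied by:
  {b: True}


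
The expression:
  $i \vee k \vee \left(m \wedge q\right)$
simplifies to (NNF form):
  $i \vee k \vee \left(m \wedge q\right)$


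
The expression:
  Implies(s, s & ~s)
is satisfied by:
  {s: False}


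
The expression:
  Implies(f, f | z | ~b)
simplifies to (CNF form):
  True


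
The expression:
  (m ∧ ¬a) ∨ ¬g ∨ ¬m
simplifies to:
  ¬a ∨ ¬g ∨ ¬m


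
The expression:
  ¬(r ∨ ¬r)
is never true.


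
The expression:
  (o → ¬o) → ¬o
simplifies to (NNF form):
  True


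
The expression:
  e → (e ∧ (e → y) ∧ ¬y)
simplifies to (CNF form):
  ¬e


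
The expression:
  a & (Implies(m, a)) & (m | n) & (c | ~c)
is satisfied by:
  {a: True, n: True, m: True}
  {a: True, n: True, m: False}
  {a: True, m: True, n: False}


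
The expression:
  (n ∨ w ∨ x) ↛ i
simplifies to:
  ¬i ∧ (n ∨ w ∨ x)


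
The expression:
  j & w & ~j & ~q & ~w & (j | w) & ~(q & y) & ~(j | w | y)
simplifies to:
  False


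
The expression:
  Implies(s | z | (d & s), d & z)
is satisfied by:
  {d: True, z: False, s: False}
  {z: False, s: False, d: False}
  {d: True, z: True, s: False}
  {d: True, s: True, z: True}


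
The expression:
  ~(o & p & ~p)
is always true.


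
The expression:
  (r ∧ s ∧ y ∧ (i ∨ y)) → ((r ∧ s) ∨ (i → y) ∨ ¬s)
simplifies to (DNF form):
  True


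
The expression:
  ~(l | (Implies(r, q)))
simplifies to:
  r & ~l & ~q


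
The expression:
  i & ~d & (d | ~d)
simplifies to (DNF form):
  i & ~d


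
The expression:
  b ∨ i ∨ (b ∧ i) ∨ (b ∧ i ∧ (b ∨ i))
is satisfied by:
  {i: True, b: True}
  {i: True, b: False}
  {b: True, i: False}


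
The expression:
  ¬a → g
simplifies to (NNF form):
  a ∨ g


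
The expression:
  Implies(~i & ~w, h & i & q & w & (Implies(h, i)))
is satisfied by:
  {i: True, w: True}
  {i: True, w: False}
  {w: True, i: False}


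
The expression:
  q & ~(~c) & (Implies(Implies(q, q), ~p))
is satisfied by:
  {c: True, q: True, p: False}


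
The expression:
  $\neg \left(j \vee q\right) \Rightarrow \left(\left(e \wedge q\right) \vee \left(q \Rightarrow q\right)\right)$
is always true.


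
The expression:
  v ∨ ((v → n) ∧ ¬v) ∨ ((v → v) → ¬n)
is always true.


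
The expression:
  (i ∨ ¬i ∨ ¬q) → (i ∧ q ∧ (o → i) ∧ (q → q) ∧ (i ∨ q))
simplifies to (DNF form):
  i ∧ q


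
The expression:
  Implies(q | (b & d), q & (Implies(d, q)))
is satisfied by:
  {q: True, d: False, b: False}
  {d: False, b: False, q: False}
  {q: True, b: True, d: False}
  {b: True, d: False, q: False}
  {q: True, d: True, b: False}
  {d: True, q: False, b: False}
  {q: True, b: True, d: True}


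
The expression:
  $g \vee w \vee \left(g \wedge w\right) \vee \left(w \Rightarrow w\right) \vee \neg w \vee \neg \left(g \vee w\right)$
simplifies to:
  $\text{True}$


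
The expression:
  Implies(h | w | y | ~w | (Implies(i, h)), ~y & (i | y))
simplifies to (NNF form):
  i & ~y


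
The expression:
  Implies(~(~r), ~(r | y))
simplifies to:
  ~r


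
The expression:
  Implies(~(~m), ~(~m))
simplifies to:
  True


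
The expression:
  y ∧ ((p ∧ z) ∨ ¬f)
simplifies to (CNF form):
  y ∧ (p ∨ ¬f) ∧ (z ∨ ¬f)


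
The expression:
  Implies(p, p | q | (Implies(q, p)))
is always true.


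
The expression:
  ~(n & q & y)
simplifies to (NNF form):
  ~n | ~q | ~y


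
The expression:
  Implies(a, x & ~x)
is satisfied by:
  {a: False}


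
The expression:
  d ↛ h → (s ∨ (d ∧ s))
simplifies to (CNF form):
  h ∨ s ∨ ¬d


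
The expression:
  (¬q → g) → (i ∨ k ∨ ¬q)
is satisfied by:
  {i: True, k: True, q: False}
  {i: True, q: False, k: False}
  {k: True, q: False, i: False}
  {k: False, q: False, i: False}
  {i: True, k: True, q: True}
  {i: True, q: True, k: False}
  {k: True, q: True, i: False}


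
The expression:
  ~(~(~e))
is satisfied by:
  {e: False}


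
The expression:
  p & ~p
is never true.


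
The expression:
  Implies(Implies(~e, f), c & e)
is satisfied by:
  {c: True, f: False, e: False}
  {f: False, e: False, c: False}
  {c: True, e: True, f: False}
  {c: True, e: True, f: True}
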